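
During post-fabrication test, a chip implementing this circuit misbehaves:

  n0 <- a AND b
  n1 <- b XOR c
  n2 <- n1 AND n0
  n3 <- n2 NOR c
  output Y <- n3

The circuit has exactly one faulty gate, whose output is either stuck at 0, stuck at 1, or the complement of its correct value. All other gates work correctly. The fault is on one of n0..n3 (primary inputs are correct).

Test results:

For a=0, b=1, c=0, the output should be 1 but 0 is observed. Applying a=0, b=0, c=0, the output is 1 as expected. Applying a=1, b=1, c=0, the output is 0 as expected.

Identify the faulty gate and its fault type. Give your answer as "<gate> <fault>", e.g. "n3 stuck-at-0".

n0 stuck-at-1

Fault-free values for test 1 (a=0, b=1, c=0): n0=0, n1=1, n2=0, n3=1, giving Y=1. Observed 0.
Test 1: faults giving observed 0 are {n0 stuck-at-1, n0 inverted output, n2 stuck-at-1, n2 inverted output, n3 stuck-at-0, n3 inverted output}.
Test 2 (a=0, b=0, c=0): fault-free n0=0, n1=0, n2=0, n3=1 → 1; observed 1. Eliminates n2 stuck-at-1, n2 inverted output, n3 stuck-at-0, n3 inverted output.
Test 3 (a=1, b=1, c=0): fault-free n0=1, n1=1, n2=1, n3=0 → 0; observed 0. Eliminates n0 inverted output.
Only n0 stuck-at-1 is consistent with every test.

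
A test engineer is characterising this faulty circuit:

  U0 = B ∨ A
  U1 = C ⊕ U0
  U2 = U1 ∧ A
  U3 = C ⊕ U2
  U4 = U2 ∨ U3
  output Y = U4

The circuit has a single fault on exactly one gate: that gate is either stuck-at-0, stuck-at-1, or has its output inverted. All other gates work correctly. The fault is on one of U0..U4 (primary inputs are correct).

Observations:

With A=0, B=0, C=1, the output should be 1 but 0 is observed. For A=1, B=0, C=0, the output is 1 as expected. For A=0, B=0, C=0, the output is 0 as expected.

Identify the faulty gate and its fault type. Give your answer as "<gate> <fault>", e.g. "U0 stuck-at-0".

U3 stuck-at-0

Fault-free values for test 1 (A=0, B=0, C=1): U0=0, U1=1, U2=0, U3=1, U4=1, giving Y=1. Observed 0.
Test 1: faults giving observed 0 are {U3 stuck-at-0, U3 inverted output, U4 stuck-at-0, U4 inverted output}.
Test 2 (A=1, B=0, C=0): fault-free U0=1, U1=1, U2=1, U3=1, U4=1 → 1; observed 1. Eliminates U4 stuck-at-0, U4 inverted output.
Test 3 (A=0, B=0, C=0): fault-free U0=0, U1=0, U2=0, U3=0, U4=0 → 0; observed 0. Eliminates U3 inverted output.
Only U3 stuck-at-0 is consistent with every test.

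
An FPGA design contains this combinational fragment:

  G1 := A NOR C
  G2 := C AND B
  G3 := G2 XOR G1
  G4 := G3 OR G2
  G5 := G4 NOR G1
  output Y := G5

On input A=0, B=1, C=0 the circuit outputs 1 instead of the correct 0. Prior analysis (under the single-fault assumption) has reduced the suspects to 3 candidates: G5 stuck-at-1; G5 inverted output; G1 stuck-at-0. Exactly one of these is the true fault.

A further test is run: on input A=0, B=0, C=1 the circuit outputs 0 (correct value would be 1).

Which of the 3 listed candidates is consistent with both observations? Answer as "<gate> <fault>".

Evaluate each candidate on input A=0, B=0, C=1:
  G5 stuck-at-1: G1=0, G2=0, G3=0, G4=0, G5=1 [stuck-at-1] → 1 — eliminated
  G5 inverted output: G1=0, G2=0, G3=0, G4=0, G5=0 [inverted output] → 0 — matches
  G1 stuck-at-0: G1=0 [stuck-at-0], G2=0, G3=0, G4=0, G5=1 → 1 — eliminated
Only G5 inverted output reproduces the observed 0.

G5 inverted output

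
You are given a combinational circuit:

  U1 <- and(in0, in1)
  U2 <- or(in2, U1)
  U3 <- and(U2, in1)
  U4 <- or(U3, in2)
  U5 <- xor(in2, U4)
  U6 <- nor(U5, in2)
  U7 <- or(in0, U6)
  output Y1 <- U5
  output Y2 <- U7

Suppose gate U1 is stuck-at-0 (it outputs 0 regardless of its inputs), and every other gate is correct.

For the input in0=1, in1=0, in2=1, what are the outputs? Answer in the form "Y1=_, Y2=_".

Propagate with U1 forced: U1=0 [stuck-at-0], U2=1, U3=0, U4=1, U5=0, U6=0, U7=1.
So the outputs are Y1=0, Y2=1. (Same as the fault-free value — the fault is masked on this input.)

Y1=0, Y2=1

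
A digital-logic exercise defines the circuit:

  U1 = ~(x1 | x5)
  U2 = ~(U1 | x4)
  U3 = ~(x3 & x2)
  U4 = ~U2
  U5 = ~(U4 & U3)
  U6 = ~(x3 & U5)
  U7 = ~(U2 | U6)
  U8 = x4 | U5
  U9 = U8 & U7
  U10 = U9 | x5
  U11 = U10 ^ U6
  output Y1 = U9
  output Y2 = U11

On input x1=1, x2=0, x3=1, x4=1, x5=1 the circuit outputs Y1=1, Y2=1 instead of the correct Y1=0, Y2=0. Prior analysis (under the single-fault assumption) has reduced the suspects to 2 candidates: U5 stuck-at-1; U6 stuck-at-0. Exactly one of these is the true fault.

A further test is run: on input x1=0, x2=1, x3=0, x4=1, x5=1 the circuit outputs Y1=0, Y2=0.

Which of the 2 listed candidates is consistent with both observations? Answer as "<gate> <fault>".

Evaluate each candidate on input x1=0, x2=1, x3=0, x4=1, x5=1:
  U5 stuck-at-1: U1=0, U2=0, U3=1, U4=1, U5=1 [stuck-at-1], U6=1, U7=0, U8=1, U9=0, U10=1, U11=0 → Y1=0, Y2=0 — matches
  U6 stuck-at-0: U1=0, U2=0, U3=1, U4=1, U5=0, U6=0 [stuck-at-0], U7=1, U8=1, U9=1, U10=1, U11=1 → Y1=1, Y2=1 — eliminated
Only U5 stuck-at-1 reproduces the observed Y1=0, Y2=0.

U5 stuck-at-1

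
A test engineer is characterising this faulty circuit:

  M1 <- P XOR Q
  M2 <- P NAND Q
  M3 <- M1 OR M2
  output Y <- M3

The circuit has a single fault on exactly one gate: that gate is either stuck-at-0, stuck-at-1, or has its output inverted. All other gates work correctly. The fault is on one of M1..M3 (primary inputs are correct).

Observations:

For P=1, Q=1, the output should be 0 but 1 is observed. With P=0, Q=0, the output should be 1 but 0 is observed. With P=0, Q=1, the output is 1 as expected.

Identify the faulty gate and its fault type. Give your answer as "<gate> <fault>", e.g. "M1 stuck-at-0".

Fault-free values for test 1 (P=1, Q=1): M1=0, M2=0, M3=0, giving Y=0. Observed 1.
Test 1: faults giving observed 1 are {M1 stuck-at-1, M1 inverted output, M2 stuck-at-1, M2 inverted output, M3 stuck-at-1, M3 inverted output}.
Test 2 (P=0, Q=0): fault-free M1=0, M2=1, M3=1 → 1; observed 0. Eliminates M1 stuck-at-1, M1 inverted output, M2 stuck-at-1, M3 stuck-at-1.
Test 3 (P=0, Q=1): fault-free M1=1, M2=1, M3=1 → 1; observed 1. Eliminates M3 inverted output.
Only M2 inverted output is consistent with every test.

M2 inverted output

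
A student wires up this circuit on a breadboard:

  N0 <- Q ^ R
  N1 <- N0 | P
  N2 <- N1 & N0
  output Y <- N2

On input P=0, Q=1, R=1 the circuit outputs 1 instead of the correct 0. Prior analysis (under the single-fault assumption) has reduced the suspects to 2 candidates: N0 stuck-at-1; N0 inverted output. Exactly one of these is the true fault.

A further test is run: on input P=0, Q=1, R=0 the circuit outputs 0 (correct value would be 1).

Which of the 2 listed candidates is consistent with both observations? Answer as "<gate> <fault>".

Evaluate each candidate on input P=0, Q=1, R=0:
  N0 stuck-at-1: N0=1 [stuck-at-1], N1=1, N2=1 → 1 — eliminated
  N0 inverted output: N0=0 [inverted output], N1=0, N2=0 → 0 — matches
Only N0 inverted output reproduces the observed 0.

N0 inverted output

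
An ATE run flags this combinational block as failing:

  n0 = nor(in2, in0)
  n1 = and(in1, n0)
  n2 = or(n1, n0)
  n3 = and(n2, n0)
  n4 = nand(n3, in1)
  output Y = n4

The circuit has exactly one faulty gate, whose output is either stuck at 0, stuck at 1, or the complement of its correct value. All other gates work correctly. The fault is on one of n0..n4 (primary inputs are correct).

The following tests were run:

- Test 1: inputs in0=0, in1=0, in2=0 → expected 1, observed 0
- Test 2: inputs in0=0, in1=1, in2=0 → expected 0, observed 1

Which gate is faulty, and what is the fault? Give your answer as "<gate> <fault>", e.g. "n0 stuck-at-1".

Fault-free values for test 1 (in0=0, in1=0, in2=0): n0=1, n1=0, n2=1, n3=1, n4=1, giving Y=1. Observed 0.
Test 1: faults giving observed 0 are {n4 stuck-at-0, n4 inverted output}.
Test 2 (in0=0, in1=1, in2=0): fault-free n0=1, n1=1, n2=1, n3=1, n4=0 → 0; observed 1. Eliminates n4 stuck-at-0.
Only n4 inverted output is consistent with every test.

n4 inverted output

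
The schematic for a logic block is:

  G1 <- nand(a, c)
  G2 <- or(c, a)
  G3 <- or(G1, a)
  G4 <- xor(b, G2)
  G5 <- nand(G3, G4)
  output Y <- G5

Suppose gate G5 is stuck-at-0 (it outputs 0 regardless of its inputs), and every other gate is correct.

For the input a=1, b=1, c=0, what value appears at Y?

Propagate with G5 forced: G1=1, G2=1, G3=1, G4=0, G5=0 [stuck-at-0].
So Y = 0. (Without the fault it would be 1.)

0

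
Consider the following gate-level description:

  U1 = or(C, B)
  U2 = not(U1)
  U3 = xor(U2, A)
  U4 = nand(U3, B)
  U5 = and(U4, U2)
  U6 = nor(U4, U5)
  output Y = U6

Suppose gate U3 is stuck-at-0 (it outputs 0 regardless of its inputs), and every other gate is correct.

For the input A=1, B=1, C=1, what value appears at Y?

Propagate with U3 forced: U1=1, U2=0, U3=0 [stuck-at-0], U4=1, U5=0, U6=0.
So Y = 0. (Without the fault it would be 1.)

0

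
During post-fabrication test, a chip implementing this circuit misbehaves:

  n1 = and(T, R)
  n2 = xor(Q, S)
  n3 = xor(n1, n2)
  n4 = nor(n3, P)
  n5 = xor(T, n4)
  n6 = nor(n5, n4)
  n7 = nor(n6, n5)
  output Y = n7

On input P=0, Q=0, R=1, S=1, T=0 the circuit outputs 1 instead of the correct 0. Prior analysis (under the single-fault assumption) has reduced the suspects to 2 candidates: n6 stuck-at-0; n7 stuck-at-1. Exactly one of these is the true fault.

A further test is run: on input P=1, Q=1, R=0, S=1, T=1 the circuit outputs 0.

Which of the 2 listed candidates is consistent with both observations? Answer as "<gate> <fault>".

n6 stuck-at-0

Evaluate each candidate on input P=1, Q=1, R=0, S=1, T=1:
  n6 stuck-at-0: n1=0, n2=0, n3=0, n4=0, n5=1, n6=0 [stuck-at-0], n7=0 → 0 — matches
  n7 stuck-at-1: n1=0, n2=0, n3=0, n4=0, n5=1, n6=0, n7=1 [stuck-at-1] → 1 — eliminated
Only n6 stuck-at-0 reproduces the observed 0.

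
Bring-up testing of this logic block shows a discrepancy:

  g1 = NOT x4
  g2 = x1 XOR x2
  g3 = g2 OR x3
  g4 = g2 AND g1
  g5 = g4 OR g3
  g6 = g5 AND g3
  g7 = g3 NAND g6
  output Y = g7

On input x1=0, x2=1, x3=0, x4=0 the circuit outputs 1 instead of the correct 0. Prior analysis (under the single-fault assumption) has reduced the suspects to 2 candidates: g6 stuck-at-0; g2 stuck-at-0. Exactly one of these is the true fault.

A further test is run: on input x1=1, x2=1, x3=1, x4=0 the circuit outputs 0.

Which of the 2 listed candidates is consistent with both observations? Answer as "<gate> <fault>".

g2 stuck-at-0

Evaluate each candidate on input x1=1, x2=1, x3=1, x4=0:
  g6 stuck-at-0: g1=1, g2=0, g3=1, g4=0, g5=1, g6=0 [stuck-at-0], g7=1 → 1 — eliminated
  g2 stuck-at-0: g1=1, g2=0 [stuck-at-0], g3=1, g4=0, g5=1, g6=1, g7=0 → 0 — matches
Only g2 stuck-at-0 reproduces the observed 0.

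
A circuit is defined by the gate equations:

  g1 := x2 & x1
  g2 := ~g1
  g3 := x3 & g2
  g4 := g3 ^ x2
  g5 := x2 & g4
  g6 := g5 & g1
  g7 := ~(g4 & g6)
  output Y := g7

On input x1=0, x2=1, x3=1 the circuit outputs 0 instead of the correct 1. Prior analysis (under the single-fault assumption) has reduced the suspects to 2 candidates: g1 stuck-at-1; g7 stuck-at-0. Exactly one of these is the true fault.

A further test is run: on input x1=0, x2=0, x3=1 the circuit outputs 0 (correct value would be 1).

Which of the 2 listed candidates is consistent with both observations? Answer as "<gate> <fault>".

g7 stuck-at-0

Evaluate each candidate on input x1=0, x2=0, x3=1:
  g1 stuck-at-1: g1=1 [stuck-at-1], g2=0, g3=0, g4=0, g5=0, g6=0, g7=1 → 1 — eliminated
  g7 stuck-at-0: g1=0, g2=1, g3=1, g4=1, g5=0, g6=0, g7=0 [stuck-at-0] → 0 — matches
Only g7 stuck-at-0 reproduces the observed 0.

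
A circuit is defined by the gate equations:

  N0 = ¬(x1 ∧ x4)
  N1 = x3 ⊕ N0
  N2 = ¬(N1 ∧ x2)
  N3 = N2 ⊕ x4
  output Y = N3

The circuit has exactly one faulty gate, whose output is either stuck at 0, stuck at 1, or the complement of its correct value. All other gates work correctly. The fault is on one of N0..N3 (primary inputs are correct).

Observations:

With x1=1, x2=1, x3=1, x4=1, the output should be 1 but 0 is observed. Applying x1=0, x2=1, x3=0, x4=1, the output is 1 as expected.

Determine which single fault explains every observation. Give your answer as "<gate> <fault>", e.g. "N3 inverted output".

Fault-free values for test 1 (x1=1, x2=1, x3=1, x4=1): N0=0, N1=1, N2=0, N3=1, giving Y=1. Observed 0.
Test 1: faults giving observed 0 are {N0 stuck-at-1, N0 inverted output, N1 stuck-at-0, N1 inverted output, N2 stuck-at-1, N2 inverted output, N3 stuck-at-0, N3 inverted output}.
Test 2 (x1=0, x2=1, x3=0, x4=1): fault-free N0=1, N1=1, N2=0, N3=1 → 1; observed 1. Eliminates N0 inverted output, N1 stuck-at-0, N1 inverted output, N2 stuck-at-1, N2 inverted output, N3 stuck-at-0, N3 inverted output.
Only N0 stuck-at-1 is consistent with every test.

N0 stuck-at-1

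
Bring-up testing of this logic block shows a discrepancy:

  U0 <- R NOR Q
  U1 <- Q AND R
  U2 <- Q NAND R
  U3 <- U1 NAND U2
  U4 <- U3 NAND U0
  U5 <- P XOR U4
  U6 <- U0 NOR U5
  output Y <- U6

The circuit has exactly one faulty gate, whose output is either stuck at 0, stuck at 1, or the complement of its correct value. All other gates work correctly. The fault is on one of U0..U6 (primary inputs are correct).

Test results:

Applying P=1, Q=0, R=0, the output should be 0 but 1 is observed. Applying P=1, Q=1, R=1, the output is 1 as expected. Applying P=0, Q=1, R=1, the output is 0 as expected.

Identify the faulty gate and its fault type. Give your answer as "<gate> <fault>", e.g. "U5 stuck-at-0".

U0 stuck-at-0

Fault-free values for test 1 (P=1, Q=0, R=0): U0=1, U1=0, U2=1, U3=1, U4=0, U5=1, U6=0, giving Y=0. Observed 1.
Test 1: faults giving observed 1 are {U0 stuck-at-0, U0 inverted output, U6 stuck-at-1, U6 inverted output}.
Test 2 (P=1, Q=1, R=1): fault-free U0=0, U1=1, U2=0, U3=1, U4=1, U5=0, U6=1 → 1; observed 1. Eliminates U0 inverted output, U6 inverted output.
Test 3 (P=0, Q=1, R=1): fault-free U0=0, U1=1, U2=0, U3=1, U4=1, U5=1, U6=0 → 0; observed 0. Eliminates U6 stuck-at-1.
Only U0 stuck-at-0 is consistent with every test.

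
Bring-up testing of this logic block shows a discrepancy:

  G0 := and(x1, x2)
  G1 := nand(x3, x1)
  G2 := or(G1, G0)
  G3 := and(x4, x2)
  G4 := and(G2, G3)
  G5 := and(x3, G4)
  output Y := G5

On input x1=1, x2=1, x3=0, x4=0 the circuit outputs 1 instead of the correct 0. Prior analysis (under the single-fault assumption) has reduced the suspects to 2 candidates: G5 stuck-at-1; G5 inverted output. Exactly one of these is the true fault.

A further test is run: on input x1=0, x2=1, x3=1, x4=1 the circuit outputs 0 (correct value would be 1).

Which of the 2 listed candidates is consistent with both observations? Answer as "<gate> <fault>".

Evaluate each candidate on input x1=0, x2=1, x3=1, x4=1:
  G5 stuck-at-1: G0=0, G1=1, G2=1, G3=1, G4=1, G5=1 [stuck-at-1] → 1 — eliminated
  G5 inverted output: G0=0, G1=1, G2=1, G3=1, G4=1, G5=0 [inverted output] → 0 — matches
Only G5 inverted output reproduces the observed 0.

G5 inverted output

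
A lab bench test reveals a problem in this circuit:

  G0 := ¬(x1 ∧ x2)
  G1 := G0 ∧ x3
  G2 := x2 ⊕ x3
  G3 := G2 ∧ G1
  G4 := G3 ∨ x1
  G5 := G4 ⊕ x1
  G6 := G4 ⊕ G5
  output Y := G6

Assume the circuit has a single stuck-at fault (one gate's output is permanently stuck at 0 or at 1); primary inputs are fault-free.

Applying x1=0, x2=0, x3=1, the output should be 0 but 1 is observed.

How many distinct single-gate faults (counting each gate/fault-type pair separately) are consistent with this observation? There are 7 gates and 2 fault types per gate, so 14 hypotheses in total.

2

Fault-free: G0=1, G1=1, G2=1, G3=1, G4=1, G5=1, G6=0 → 0. Observed 1.
  G0 stuck-at-0: output 0 ✗
  G0 stuck-at-1: output 0 ✗
  G1 stuck-at-0: output 0 ✗
  G1 stuck-at-1: output 0 ✗
  G2 stuck-at-0: output 0 ✗
  G2 stuck-at-1: output 0 ✗
  G3 stuck-at-0: output 0 ✗
  G3 stuck-at-1: output 0 ✗
  G4 stuck-at-0: output 0 ✗
  G4 stuck-at-1: output 0 ✗
  G5 stuck-at-0: output 1 ✓
  G5 stuck-at-1: output 0 ✗
  G6 stuck-at-0: output 0 ✗
  G6 stuck-at-1: output 1 ✓
Consistent faults: {G5 stuck-at-0, G6 stuck-at-1} — 2 in all.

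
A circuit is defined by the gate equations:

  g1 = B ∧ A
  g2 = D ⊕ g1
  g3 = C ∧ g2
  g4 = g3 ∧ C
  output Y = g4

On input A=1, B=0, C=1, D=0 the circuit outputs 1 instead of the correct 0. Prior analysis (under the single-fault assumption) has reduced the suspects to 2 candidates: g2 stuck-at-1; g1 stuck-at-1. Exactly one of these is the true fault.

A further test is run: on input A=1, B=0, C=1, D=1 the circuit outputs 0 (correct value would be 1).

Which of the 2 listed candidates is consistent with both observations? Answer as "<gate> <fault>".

Evaluate each candidate on input A=1, B=0, C=1, D=1:
  g2 stuck-at-1: g1=0, g2=1 [stuck-at-1], g3=1, g4=1 → 1 — eliminated
  g1 stuck-at-1: g1=1 [stuck-at-1], g2=0, g3=0, g4=0 → 0 — matches
Only g1 stuck-at-1 reproduces the observed 0.

g1 stuck-at-1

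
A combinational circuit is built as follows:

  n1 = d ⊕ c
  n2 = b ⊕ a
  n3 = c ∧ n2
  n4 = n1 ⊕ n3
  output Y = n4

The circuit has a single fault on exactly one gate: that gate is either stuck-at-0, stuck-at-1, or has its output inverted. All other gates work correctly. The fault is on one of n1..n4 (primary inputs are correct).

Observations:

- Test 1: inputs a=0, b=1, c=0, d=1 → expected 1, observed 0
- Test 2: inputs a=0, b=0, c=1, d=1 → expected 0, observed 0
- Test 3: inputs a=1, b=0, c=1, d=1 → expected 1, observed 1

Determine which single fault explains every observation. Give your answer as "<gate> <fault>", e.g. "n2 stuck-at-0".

Fault-free values for test 1 (a=0, b=1, c=0, d=1): n1=1, n2=1, n3=0, n4=1, giving Y=1. Observed 0.
Test 1: faults giving observed 0 are {n1 stuck-at-0, n1 inverted output, n3 stuck-at-1, n3 inverted output, n4 stuck-at-0, n4 inverted output}.
Test 2 (a=0, b=0, c=1, d=1): fault-free n1=0, n2=0, n3=0, n4=0 → 0; observed 0. Eliminates n1 inverted output, n3 stuck-at-1, n3 inverted output, n4 inverted output.
Test 3 (a=1, b=0, c=1, d=1): fault-free n1=0, n2=1, n3=1, n4=1 → 1; observed 1. Eliminates n4 stuck-at-0.
Only n1 stuck-at-0 is consistent with every test.

n1 stuck-at-0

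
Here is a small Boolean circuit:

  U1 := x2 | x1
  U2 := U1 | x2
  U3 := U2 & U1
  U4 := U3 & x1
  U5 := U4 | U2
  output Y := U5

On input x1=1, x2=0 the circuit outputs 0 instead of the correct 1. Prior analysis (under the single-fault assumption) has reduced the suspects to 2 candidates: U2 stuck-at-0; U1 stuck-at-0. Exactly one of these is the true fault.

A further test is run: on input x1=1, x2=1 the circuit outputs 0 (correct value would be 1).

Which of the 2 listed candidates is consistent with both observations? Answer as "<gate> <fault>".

Evaluate each candidate on input x1=1, x2=1:
  U2 stuck-at-0: U1=1, U2=0 [stuck-at-0], U3=0, U4=0, U5=0 → 0 — matches
  U1 stuck-at-0: U1=0 [stuck-at-0], U2=1, U3=0, U4=0, U5=1 → 1 — eliminated
Only U2 stuck-at-0 reproduces the observed 0.

U2 stuck-at-0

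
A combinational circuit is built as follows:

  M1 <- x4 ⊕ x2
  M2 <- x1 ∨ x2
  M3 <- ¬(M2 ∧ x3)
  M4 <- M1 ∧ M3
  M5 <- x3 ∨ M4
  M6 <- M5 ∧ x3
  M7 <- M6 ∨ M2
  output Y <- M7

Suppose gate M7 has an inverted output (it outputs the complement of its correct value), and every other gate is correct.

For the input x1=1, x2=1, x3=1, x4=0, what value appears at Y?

0

Propagate with M7 forced: M1=1, M2=1, M3=0, M4=0, M5=1, M6=1, M7=0 [inverted output].
So Y = 0. (Without the fault it would be 1.)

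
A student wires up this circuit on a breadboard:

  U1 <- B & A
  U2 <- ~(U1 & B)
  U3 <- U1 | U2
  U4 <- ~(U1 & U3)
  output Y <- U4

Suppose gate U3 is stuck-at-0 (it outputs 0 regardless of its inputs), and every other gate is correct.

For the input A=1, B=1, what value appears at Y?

1

Propagate with U3 forced: U1=1, U2=0, U3=0 [stuck-at-0], U4=1.
So Y = 1. (Without the fault it would be 0.)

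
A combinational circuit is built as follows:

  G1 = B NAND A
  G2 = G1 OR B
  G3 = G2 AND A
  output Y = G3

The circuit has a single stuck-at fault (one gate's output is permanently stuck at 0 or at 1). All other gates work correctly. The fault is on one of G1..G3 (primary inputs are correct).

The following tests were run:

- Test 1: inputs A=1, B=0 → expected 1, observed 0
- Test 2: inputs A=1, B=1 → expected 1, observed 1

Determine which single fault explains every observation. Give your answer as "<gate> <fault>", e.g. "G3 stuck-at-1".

Fault-free values for test 1 (A=1, B=0): G1=1, G2=1, G3=1, giving Y=1. Observed 0.
Test 1: faults giving observed 0 are {G1 stuck-at-0, G2 stuck-at-0, G3 stuck-at-0}.
Test 2 (A=1, B=1): fault-free G1=0, G2=1, G3=1 → 1; observed 1. Eliminates G2 stuck-at-0, G3 stuck-at-0.
Only G1 stuck-at-0 is consistent with every test.

G1 stuck-at-0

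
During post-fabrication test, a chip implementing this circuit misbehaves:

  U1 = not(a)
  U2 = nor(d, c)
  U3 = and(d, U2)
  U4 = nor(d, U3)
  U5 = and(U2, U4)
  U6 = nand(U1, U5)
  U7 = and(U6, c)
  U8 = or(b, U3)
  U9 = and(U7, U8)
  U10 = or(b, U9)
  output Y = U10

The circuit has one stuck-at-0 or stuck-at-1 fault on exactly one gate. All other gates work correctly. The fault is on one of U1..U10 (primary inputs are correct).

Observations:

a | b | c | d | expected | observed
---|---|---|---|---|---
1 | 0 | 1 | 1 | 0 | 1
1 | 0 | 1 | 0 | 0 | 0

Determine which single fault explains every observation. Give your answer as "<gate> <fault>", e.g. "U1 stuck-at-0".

Fault-free values for test 1 (a=1, b=0, c=1, d=1): U1=0, U2=0, U3=0, U4=0, U5=0, U6=1, U7=1, U8=0, U9=0, U10=0, giving Y=0. Observed 1.
Test 1: faults giving observed 1 are {U2 stuck-at-1, U3 stuck-at-1, U8 stuck-at-1, U9 stuck-at-1, U10 stuck-at-1}.
Test 2 (a=1, b=0, c=1, d=0): fault-free U1=0, U2=0, U3=0, U4=1, U5=0, U6=1, U7=1, U8=0, U9=0, U10=0 → 0; observed 0. Eliminates U3 stuck-at-1, U8 stuck-at-1, U9 stuck-at-1, U10 stuck-at-1.
Only U2 stuck-at-1 is consistent with every test.

U2 stuck-at-1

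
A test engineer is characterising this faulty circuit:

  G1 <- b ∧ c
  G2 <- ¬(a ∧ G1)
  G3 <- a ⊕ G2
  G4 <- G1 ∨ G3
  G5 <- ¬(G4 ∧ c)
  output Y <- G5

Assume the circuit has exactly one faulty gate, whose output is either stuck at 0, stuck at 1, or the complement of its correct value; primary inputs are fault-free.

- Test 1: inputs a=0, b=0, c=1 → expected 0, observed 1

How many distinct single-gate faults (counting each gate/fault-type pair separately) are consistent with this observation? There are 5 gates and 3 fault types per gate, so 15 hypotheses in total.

8

Fault-free: G1=0, G2=1, G3=1, G4=1, G5=0 → 0. Observed 1.
  G1: none of the 3 fault types match ✗
  G2: stuck-at-0, inverted output ✓; others ✗
  G3: stuck-at-0, inverted output ✓; others ✗
  G4: stuck-at-0, inverted output ✓; others ✗
  G5: stuck-at-1, inverted output ✓; others ✗
Consistent faults: {G2 stuck-at-0, G2 inverted output, G3 stuck-at-0, G3 inverted output, G4 stuck-at-0, G4 inverted output, G5 stuck-at-1, G5 inverted output} — 8 in all.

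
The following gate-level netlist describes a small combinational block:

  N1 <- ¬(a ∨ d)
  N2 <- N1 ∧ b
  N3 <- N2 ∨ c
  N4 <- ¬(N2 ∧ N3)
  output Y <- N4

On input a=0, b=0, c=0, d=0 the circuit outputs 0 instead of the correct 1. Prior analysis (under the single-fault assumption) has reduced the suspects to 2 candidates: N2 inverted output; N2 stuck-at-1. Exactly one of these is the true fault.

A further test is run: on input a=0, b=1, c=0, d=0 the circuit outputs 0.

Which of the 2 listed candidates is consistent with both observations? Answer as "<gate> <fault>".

N2 stuck-at-1

Evaluate each candidate on input a=0, b=1, c=0, d=0:
  N2 inverted output: N1=1, N2=0 [inverted output], N3=0, N4=1 → 1 — eliminated
  N2 stuck-at-1: N1=1, N2=1 [stuck-at-1], N3=1, N4=0 → 0 — matches
Only N2 stuck-at-1 reproduces the observed 0.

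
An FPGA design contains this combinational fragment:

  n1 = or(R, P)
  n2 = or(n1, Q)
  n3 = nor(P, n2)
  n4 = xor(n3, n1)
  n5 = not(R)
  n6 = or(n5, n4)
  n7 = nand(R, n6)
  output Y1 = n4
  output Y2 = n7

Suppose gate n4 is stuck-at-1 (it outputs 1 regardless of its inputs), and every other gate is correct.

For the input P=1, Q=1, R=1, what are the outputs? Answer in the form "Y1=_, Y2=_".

Propagate with n4 forced: n1=1, n2=1, n3=0, n4=1 [stuck-at-1], n5=0, n6=1, n7=0.
So the outputs are Y1=1, Y2=0. (Same as the fault-free value — the fault is masked on this input.)

Y1=1, Y2=0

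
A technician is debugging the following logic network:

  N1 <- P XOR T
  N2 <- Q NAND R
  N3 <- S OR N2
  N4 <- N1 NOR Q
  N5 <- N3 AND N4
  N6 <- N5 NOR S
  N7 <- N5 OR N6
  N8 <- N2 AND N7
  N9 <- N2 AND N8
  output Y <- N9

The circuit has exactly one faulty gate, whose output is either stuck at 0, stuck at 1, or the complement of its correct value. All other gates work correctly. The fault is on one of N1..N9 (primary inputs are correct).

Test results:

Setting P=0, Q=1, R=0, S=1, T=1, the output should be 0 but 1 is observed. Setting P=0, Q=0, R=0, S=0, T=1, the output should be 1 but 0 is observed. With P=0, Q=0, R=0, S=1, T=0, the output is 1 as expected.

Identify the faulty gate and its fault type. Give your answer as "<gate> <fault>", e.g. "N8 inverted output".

Fault-free values for test 1 (P=0, Q=1, R=0, S=1, T=1): N1=1, N2=1, N3=1, N4=0, N5=0, N6=0, N7=0, N8=0, N9=0, giving Y=0. Observed 1.
Test 1: faults giving observed 1 are {N4 stuck-at-1, N4 inverted output, N5 stuck-at-1, N5 inverted output, N6 stuck-at-1, N6 inverted output, N7 stuck-at-1, N7 inverted output, N8 stuck-at-1, N8 inverted output, N9 stuck-at-1, N9 inverted output}.
Test 2 (P=0, Q=0, R=0, S=0, T=1): fault-free N1=1, N2=1, N3=1, N4=0, N5=0, N6=1, N7=1, N8=1, N9=1 → 1; observed 0. Eliminates N4 stuck-at-1, N4 inverted output, N5 stuck-at-1, N5 inverted output, N6 stuck-at-1, N7 stuck-at-1, N8 stuck-at-1, N9 stuck-at-1.
Test 3 (P=0, Q=0, R=0, S=1, T=0): fault-free N1=0, N2=1, N3=1, N4=1, N5=1, N6=0, N7=1, N8=1, N9=1 → 1; observed 1. Eliminates N7 inverted output, N8 inverted output, N9 inverted output.
Only N6 inverted output is consistent with every test.

N6 inverted output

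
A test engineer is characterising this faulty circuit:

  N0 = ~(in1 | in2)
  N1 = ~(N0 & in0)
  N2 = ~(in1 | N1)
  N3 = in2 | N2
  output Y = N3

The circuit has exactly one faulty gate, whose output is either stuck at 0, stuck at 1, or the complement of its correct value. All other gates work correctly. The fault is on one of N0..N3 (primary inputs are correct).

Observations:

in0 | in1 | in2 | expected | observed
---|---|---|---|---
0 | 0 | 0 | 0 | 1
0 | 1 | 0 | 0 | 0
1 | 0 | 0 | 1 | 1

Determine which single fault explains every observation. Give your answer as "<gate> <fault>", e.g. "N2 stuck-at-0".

N1 stuck-at-0

Fault-free values for test 1 (in0=0, in1=0, in2=0): N0=1, N1=1, N2=0, N3=0, giving Y=0. Observed 1.
Test 1: faults giving observed 1 are {N1 stuck-at-0, N1 inverted output, N2 stuck-at-1, N2 inverted output, N3 stuck-at-1, N3 inverted output}.
Test 2 (in0=0, in1=1, in2=0): fault-free N0=0, N1=1, N2=0, N3=0 → 0; observed 0. Eliminates N2 stuck-at-1, N2 inverted output, N3 stuck-at-1, N3 inverted output.
Test 3 (in0=1, in1=0, in2=0): fault-free N0=1, N1=0, N2=1, N3=1 → 1; observed 1. Eliminates N1 inverted output.
Only N1 stuck-at-0 is consistent with every test.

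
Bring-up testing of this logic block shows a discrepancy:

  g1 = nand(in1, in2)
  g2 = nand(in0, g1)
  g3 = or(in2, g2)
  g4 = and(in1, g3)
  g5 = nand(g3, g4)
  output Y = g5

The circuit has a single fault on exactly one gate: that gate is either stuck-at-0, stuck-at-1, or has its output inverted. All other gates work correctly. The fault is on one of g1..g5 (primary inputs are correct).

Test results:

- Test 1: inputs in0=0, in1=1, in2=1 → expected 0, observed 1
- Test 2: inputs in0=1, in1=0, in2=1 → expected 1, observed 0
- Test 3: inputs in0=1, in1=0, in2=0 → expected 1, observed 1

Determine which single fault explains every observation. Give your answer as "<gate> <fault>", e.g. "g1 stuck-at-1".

g4 inverted output

Fault-free values for test 1 (in0=0, in1=1, in2=1): g1=0, g2=1, g3=1, g4=1, g5=0, giving Y=0. Observed 1.
Test 1: faults giving observed 1 are {g3 stuck-at-0, g3 inverted output, g4 stuck-at-0, g4 inverted output, g5 stuck-at-1, g5 inverted output}.
Test 2 (in0=1, in1=0, in2=1): fault-free g1=1, g2=0, g3=1, g4=0, g5=1 → 1; observed 0. Eliminates g3 stuck-at-0, g3 inverted output, g4 stuck-at-0, g5 stuck-at-1.
Test 3 (in0=1, in1=0, in2=0): fault-free g1=1, g2=0, g3=0, g4=0, g5=1 → 1; observed 1. Eliminates g5 inverted output.
Only g4 inverted output is consistent with every test.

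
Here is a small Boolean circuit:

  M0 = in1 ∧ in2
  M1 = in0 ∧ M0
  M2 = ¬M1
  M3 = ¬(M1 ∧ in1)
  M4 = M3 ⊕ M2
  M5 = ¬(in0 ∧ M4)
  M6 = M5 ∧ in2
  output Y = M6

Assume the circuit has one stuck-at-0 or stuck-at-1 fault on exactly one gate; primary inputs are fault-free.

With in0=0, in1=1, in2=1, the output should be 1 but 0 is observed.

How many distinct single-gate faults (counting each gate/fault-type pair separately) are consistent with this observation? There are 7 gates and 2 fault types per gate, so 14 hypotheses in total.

Fault-free: M0=1, M1=0, M2=1, M3=1, M4=0, M5=1, M6=1 → 1. Observed 0.
  M0 stuck-at-0: output 1 ✗
  M0 stuck-at-1: output 1 ✗
  M1 stuck-at-0: output 1 ✗
  M1 stuck-at-1: output 1 ✗
  M2 stuck-at-0: output 1 ✗
  M2 stuck-at-1: output 1 ✗
  M3 stuck-at-0: output 1 ✗
  M3 stuck-at-1: output 1 ✗
  M4 stuck-at-0: output 1 ✗
  M4 stuck-at-1: output 1 ✗
  M5 stuck-at-0: output 0 ✓
  M5 stuck-at-1: output 1 ✗
  M6 stuck-at-0: output 0 ✓
  M6 stuck-at-1: output 1 ✗
Consistent faults: {M5 stuck-at-0, M6 stuck-at-0} — 2 in all.

2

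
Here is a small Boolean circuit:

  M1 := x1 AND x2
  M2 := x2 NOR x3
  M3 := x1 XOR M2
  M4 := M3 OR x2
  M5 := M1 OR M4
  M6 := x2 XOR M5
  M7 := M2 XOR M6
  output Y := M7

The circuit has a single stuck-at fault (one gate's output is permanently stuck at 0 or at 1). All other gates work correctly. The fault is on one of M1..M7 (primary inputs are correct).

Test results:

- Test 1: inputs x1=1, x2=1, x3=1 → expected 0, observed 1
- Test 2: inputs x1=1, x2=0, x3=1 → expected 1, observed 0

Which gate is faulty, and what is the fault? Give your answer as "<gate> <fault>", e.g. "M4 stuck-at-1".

M5 stuck-at-0

Fault-free values for test 1 (x1=1, x2=1, x3=1): M1=1, M2=0, M3=1, M4=1, M5=1, M6=0, M7=0, giving Y=0. Observed 1.
Test 1: faults giving observed 1 are {M2 stuck-at-1, M5 stuck-at-0, M6 stuck-at-1, M7 stuck-at-1}.
Test 2 (x1=1, x2=0, x3=1): fault-free M1=0, M2=0, M3=1, M4=1, M5=1, M6=1, M7=1 → 1; observed 0. Eliminates M2 stuck-at-1, M6 stuck-at-1, M7 stuck-at-1.
Only M5 stuck-at-0 is consistent with every test.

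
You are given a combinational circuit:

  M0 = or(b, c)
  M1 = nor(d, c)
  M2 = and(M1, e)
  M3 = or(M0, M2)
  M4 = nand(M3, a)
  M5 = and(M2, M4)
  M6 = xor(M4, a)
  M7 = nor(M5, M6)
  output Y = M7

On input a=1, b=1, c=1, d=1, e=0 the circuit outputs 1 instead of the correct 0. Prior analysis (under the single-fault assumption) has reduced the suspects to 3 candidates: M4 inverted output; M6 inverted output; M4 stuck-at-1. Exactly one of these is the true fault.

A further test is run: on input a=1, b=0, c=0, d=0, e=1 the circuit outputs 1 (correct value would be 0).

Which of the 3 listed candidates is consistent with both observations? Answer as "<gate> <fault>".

Evaluate each candidate on input a=1, b=0, c=0, d=0, e=1:
  M4 inverted output: M0=0, M1=1, M2=1, M3=1, M4=1 [inverted output], M5=1, M6=0, M7=0 → 0 — eliminated
  M6 inverted output: M0=0, M1=1, M2=1, M3=1, M4=0, M5=0, M6=0 [inverted output], M7=1 → 1 — matches
  M4 stuck-at-1: M0=0, M1=1, M2=1, M3=1, M4=1 [stuck-at-1], M5=1, M6=0, M7=0 → 0 — eliminated
Only M6 inverted output reproduces the observed 1.

M6 inverted output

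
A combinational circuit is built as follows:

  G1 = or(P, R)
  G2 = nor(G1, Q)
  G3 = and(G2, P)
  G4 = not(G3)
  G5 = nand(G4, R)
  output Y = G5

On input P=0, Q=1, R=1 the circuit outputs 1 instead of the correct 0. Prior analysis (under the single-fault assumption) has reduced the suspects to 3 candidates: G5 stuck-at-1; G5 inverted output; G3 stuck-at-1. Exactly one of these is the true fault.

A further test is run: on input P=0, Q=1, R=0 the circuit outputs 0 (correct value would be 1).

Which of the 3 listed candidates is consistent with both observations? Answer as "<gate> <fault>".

Evaluate each candidate on input P=0, Q=1, R=0:
  G5 stuck-at-1: G1=0, G2=0, G3=0, G4=1, G5=1 [stuck-at-1] → 1 — eliminated
  G5 inverted output: G1=0, G2=0, G3=0, G4=1, G5=0 [inverted output] → 0 — matches
  G3 stuck-at-1: G1=0, G2=0, G3=1 [stuck-at-1], G4=0, G5=1 → 1 — eliminated
Only G5 inverted output reproduces the observed 0.

G5 inverted output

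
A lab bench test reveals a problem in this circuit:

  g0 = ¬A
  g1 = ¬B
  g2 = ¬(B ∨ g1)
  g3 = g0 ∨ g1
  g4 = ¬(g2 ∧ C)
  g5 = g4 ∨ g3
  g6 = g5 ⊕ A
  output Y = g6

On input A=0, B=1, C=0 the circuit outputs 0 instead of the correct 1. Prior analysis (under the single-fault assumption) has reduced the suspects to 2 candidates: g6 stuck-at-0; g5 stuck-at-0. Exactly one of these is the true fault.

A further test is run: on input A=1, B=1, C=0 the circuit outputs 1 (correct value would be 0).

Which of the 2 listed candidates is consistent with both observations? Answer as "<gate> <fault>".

g5 stuck-at-0

Evaluate each candidate on input A=1, B=1, C=0:
  g6 stuck-at-0: g0=0, g1=0, g2=0, g3=0, g4=1, g5=1, g6=0 [stuck-at-0] → 0 — eliminated
  g5 stuck-at-0: g0=0, g1=0, g2=0, g3=0, g4=1, g5=0 [stuck-at-0], g6=1 → 1 — matches
Only g5 stuck-at-0 reproduces the observed 1.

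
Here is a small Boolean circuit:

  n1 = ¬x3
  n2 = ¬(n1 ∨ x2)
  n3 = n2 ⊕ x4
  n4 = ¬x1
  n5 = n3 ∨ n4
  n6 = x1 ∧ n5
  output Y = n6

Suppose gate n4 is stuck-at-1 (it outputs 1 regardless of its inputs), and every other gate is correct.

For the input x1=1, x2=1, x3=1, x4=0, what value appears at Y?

Propagate with n4 forced: n1=0, n2=0, n3=0, n4=1 [stuck-at-1], n5=1, n6=1.
So Y = 1. (Without the fault it would be 0.)

1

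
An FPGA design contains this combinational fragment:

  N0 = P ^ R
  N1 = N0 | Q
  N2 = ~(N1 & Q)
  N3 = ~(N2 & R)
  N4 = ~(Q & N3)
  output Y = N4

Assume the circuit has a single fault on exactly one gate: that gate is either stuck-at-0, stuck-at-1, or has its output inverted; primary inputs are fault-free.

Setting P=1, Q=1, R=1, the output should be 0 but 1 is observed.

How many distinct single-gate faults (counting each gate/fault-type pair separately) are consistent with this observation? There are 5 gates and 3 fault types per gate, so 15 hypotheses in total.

Fault-free: N0=0, N1=1, N2=0, N3=1, N4=0 → 0. Observed 1.
  N0: none of the 3 fault types match ✗
  N1: stuck-at-0, inverted output ✓; others ✗
  N2: stuck-at-1, inverted output ✓; others ✗
  N3: stuck-at-0, inverted output ✓; others ✗
  N4: stuck-at-1, inverted output ✓; others ✗
Consistent faults: {N1 stuck-at-0, N1 inverted output, N2 stuck-at-1, N2 inverted output, N3 stuck-at-0, N3 inverted output, N4 stuck-at-1, N4 inverted output} — 8 in all.

8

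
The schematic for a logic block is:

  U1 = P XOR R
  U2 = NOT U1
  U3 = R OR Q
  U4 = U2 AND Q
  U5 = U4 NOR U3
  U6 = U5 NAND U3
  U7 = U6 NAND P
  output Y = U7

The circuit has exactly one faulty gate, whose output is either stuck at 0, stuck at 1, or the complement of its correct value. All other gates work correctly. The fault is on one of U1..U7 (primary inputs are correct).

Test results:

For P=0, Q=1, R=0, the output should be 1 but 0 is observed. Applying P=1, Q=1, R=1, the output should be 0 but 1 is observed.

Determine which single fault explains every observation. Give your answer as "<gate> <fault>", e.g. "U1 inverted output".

U7 inverted output

Fault-free values for test 1 (P=0, Q=1, R=0): U1=0, U2=1, U3=1, U4=1, U5=0, U6=1, U7=1, giving Y=1. Observed 0.
Test 1: faults giving observed 0 are {U7 stuck-at-0, U7 inverted output}.
Test 2 (P=1, Q=1, R=1): fault-free U1=0, U2=1, U3=1, U4=1, U5=0, U6=1, U7=0 → 0; observed 1. Eliminates U7 stuck-at-0.
Only U7 inverted output is consistent with every test.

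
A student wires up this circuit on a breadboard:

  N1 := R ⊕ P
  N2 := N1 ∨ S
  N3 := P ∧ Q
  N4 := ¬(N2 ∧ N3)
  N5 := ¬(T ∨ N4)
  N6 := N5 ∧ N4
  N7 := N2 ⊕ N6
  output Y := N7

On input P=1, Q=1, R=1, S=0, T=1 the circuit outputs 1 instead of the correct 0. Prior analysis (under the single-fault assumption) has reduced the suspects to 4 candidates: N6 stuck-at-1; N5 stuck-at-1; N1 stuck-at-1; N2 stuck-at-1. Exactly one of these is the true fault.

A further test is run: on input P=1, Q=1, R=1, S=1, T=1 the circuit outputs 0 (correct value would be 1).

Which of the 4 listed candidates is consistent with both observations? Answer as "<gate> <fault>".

Evaluate each candidate on input P=1, Q=1, R=1, S=1, T=1:
  N6 stuck-at-1: N1=0, N2=1, N3=1, N4=0, N5=0, N6=1 [stuck-at-1], N7=0 → 0 — matches
  N5 stuck-at-1: N1=0, N2=1, N3=1, N4=0, N5=1 [stuck-at-1], N6=0, N7=1 → 1 — eliminated
  N1 stuck-at-1: N1=1 [stuck-at-1], N2=1, N3=1, N4=0, N5=0, N6=0, N7=1 → 1 — eliminated
  N2 stuck-at-1: N1=0, N2=1 [stuck-at-1], N3=1, N4=0, N5=0, N6=0, N7=1 → 1 — eliminated
Only N6 stuck-at-1 reproduces the observed 0.

N6 stuck-at-1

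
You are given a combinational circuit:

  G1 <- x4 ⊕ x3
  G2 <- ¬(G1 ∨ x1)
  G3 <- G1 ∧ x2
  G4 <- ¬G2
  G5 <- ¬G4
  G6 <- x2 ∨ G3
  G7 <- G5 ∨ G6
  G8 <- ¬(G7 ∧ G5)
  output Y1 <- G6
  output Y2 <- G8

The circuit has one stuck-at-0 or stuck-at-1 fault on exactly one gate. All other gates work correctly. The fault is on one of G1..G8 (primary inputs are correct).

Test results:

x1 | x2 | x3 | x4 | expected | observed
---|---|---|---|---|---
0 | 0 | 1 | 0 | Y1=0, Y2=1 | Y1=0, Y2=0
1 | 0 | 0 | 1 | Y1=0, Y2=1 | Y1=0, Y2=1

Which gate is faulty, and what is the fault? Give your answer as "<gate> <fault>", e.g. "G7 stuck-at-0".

Fault-free values for test 1 (x1=0, x2=0, x3=1, x4=0): G1=1, G2=0, G3=0, G4=1, G5=0, G6=0, G7=0, G8=1, giving Y1=0, Y2=1. Observed Y1=0, Y2=0.
Test 1: faults giving observed Y1=0, Y2=0 are {G1 stuck-at-0, G2 stuck-at-1, G4 stuck-at-0, G5 stuck-at-1, G8 stuck-at-0}.
Test 2 (x1=1, x2=0, x3=0, x4=1): fault-free G1=1, G2=0, G3=0, G4=1, G5=0, G6=0, G7=0, G8=1 → Y1=0, Y2=1; observed Y1=0, Y2=1. Eliminates G2 stuck-at-1, G4 stuck-at-0, G5 stuck-at-1, G8 stuck-at-0.
Only G1 stuck-at-0 is consistent with every test.

G1 stuck-at-0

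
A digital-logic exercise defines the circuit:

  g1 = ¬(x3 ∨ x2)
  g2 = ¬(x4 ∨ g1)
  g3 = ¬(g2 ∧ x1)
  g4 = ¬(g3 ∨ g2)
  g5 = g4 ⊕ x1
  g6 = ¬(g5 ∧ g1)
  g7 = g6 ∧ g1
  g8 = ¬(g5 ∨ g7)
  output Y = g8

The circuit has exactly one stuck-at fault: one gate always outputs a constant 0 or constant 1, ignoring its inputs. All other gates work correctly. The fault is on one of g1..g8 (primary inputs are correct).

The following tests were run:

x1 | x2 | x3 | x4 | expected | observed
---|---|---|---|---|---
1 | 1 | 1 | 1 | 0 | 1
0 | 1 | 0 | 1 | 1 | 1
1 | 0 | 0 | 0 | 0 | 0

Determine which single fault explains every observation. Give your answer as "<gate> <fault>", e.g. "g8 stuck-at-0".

g5 stuck-at-0

Fault-free values for test 1 (x1=1, x2=1, x3=1, x4=1): g1=0, g2=0, g3=1, g4=0, g5=1, g6=1, g7=0, g8=0, giving Y=0. Observed 1.
Test 1: faults giving observed 1 are {g3 stuck-at-0, g4 stuck-at-1, g5 stuck-at-0, g8 stuck-at-1}.
Test 2 (x1=0, x2=1, x3=0, x4=1): fault-free g1=0, g2=0, g3=1, g4=0, g5=0, g6=1, g7=0, g8=1 → 1; observed 1. Eliminates g3 stuck-at-0, g4 stuck-at-1.
Test 3 (x1=1, x2=0, x3=0, x4=0): fault-free g1=1, g2=0, g3=1, g4=0, g5=1, g6=0, g7=0, g8=0 → 0; observed 0. Eliminates g8 stuck-at-1.
Only g5 stuck-at-0 is consistent with every test.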